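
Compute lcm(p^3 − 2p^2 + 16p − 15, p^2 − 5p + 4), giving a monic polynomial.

Euclidean algorithm in ℚ[p]:
  p^3 − 2p^2 + 16p − 15 = (p + 3)(p^2 − 5p + 4) + (27p − 27)
  p^2 − 5p + 4 = ((1/27)p − 4/27)(27p − 27) + (0)
Last nonzero remainder: 27p − 27. Dividing through by 27 gives the monic gcd p − 1.
Then lcm(f, g) = f·g / gcd(f, g); expanding and making the result monic gives the answer.

p^4 − 6p^3 + 24p^2 − 79p + 60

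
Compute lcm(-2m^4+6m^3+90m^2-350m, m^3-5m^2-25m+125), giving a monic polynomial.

m^5+2m^4-60m^3-50m^2+875m

Apply the Euclidean algorithm:
  -2m^4+6m^3+90m^2-350m = (-2m-4)(m^3-5m^2-25m+125) + (20m^2-200m+500)
  m^3-5m^2-25m+125 = ((1/20)m+1/4)(20m^2-200m+500) + (0)
Last nonzero remainder: 20m^2-200m+500. Dividing through by 20 gives the monic gcd m^2-10m+25.
Then lcm(f, g) = f·g / gcd(f, g); expanding and making the result monic gives the answer.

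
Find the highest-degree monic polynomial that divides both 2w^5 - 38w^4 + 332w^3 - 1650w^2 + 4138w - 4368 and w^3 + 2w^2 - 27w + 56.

By polynomial division,
  2w^5 - 38w^4 + 332w^3 - 1650w^2 + 4138w - 4368 = (2w^2 - 42w + 470)(w^3 + 2w^2 - 27w + 56) + (-3836w^2 + 19180w - 30688)
  w^3 + 2w^2 - 27w + 56 = (-(1/3836)w - 1/548)(-3836w^2 + 19180w - 30688) + (0)
Last nonzero remainder: -3836w^2 + 19180w - 30688. Dividing through by -3836 gives the monic gcd w^2 - 5w + 8.

w^2 - 5w + 8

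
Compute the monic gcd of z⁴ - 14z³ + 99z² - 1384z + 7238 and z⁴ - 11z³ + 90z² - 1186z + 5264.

z³ - 3z² + 66z - 658

Euclidean algorithm in ℚ[z]:
  z⁴ - 14z³ + 99z² - 1384z + 7238 = (z⁴ - 11z³ + 90z² - 1186z + 5264) + (-3z³ + 9z² - 198z + 1974)
  z⁴ - 11z³ + 90z² - 1186z + 5264 = (-(1/3)z + 8/3)(-3z³ + 9z² - 198z + 1974) + (0)
Last nonzero remainder: -3z³ + 9z² - 198z + 1974. Dividing through by -3 gives the monic gcd z³ - 3z² + 66z - 658.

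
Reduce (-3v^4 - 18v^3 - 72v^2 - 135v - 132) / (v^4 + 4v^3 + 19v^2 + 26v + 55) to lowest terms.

(-3v^2 - 9v - 12)/(v^2 + v + 5)

Apply the Euclidean algorithm:
  -3v^4 - 18v^3 - 72v^2 - 135v - 132 = (-3)(v^4 + 4v^3 + 19v^2 + 26v + 55) + (-6v^3 - 15v^2 - 57v + 33)
  v^4 + 4v^3 + 19v^2 + 26v + 55 = (-(1/6)v - 1/4)(-6v^3 - 15v^2 - 57v + 33) + ((23/4)v^2 + (69/4)v + 253/4)
  -6v^3 - 15v^2 - 57v + 33 = (-(24/23)v + 12/23)((23/4)v^2 + (69/4)v + 253/4) + (0)
Last nonzero remainder: (23/4)v^2 + (69/4)v + 253/4. Dividing through by 23/4 gives the monic gcd v^2 + 3v + 11.
Cancel v^2 + 3v + 11 from numerator and denominator to get the reduced form.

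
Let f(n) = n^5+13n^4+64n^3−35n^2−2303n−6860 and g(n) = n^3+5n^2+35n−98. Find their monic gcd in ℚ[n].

Euclidean algorithm in ℚ[n]:
  n^5+13n^4+64n^3−35n^2−2303n−6860 = (n^2+8n−11)(n^3+5n^2+35n−98) + (−162n^2−1134n−7938)
  n^3+5n^2+35n−98 = (−(1/162)n+1/81)(−162n^2−1134n−7938) + (0)
Last nonzero remainder: −162n^2−1134n−7938. Dividing through by −162 gives the monic gcd n^2+7n+49.

n^2+7n+49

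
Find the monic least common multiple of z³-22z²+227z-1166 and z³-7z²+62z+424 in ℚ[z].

Repeated division with remainder:
  z³-22z²+227z-1166 = (z³-7z²+62z+424) + (-15z²+165z-1590)
  z³-7z²+62z+424 = (-(1/15)z-4/15)(-15z²+165z-1590) + (0)
Last nonzero remainder: -15z²+165z-1590. Dividing through by -15 gives the monic gcd z²-11z+106.
Then lcm(f, g) = f·g / gcd(f, g); expanding and making the result monic gives the answer.

z⁴-18z³+139z²-258z-4664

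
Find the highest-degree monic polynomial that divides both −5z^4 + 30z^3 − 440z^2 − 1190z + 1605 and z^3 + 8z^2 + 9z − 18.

z^2 + 2z − 3

Euclidean algorithm in ℚ[z]:
  −5z^4 + 30z^3 − 440z^2 − 1190z + 1605 = (−5z + 70)(z^3 + 8z^2 + 9z − 18) + (−955z^2 − 1910z + 2865)
  z^3 + 8z^2 + 9z − 18 = (−(1/955)z − 6/955)(−955z^2 − 1910z + 2865) + (0)
Last nonzero remainder: −955z^2 − 1910z + 2865. Dividing through by −955 gives the monic gcd z^2 + 2z − 3.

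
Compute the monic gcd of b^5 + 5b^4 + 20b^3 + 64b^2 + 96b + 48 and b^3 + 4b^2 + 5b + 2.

Repeated division with remainder:
  b^5 + 5b^4 + 20b^3 + 64b^2 + 96b + 48 = (b^2 + b + 11)(b^3 + 4b^2 + 5b + 2) + (13b^2 + 39b + 26)
  b^3 + 4b^2 + 5b + 2 = ((1/13)b + 1/13)(13b^2 + 39b + 26) + (0)
Last nonzero remainder: 13b^2 + 39b + 26. Dividing through by 13 gives the monic gcd b^2 + 3b + 2.

b^2 + 3b + 2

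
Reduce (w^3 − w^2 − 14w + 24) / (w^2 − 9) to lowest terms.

Euclidean algorithm in ℚ[w]:
  w^3 − w^2 − 14w + 24 = (w − 1)(w^2 − 9) + (−5w + 15)
  w^2 − 9 = (−(1/5)w − 3/5)(−5w + 15) + (0)
Last nonzero remainder: −5w + 15. Dividing through by −5 gives the monic gcd w − 3.
Cancel w − 3 from numerator and denominator to get the reduced form.

(w^2 + 2w − 8)/(w + 3)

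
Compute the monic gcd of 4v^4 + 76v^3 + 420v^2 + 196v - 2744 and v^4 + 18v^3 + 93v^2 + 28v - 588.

Repeated division with remainder:
  4v^4 + 76v^3 + 420v^2 + 196v - 2744 = (4)(v^4 + 18v^3 + 93v^2 + 28v - 588) + (4v^3 + 48v^2 + 84v - 392)
  v^4 + 18v^3 + 93v^2 + 28v - 588 = ((1/4)v + 3/2)(4v^3 + 48v^2 + 84v - 392) + (0)
Last nonzero remainder: 4v^3 + 48v^2 + 84v - 392. Dividing through by 4 gives the monic gcd v^3 + 12v^2 + 21v - 98.

v^3 + 12v^2 + 21v - 98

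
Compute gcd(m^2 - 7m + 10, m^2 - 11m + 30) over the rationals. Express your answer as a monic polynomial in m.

m - 5

Euclidean algorithm in ℚ[m]:
  m^2 - 7m + 10 = (m^2 - 11m + 30) + (4m - 20)
  m^2 - 11m + 30 = ((1/4)m - 3/2)(4m - 20) + (0)
Last nonzero remainder: 4m - 20. Dividing through by 4 gives the monic gcd m - 5.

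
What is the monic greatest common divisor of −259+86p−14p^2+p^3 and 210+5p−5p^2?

Apply the Euclidean algorithm:
  p^3−14p^2+86p−259 = (−(1/5)p+13/5)(−5p^2+5p+210) + (115p−805)
  −5p^2+5p+210 = (−(1/23)p−6/23)(115p−805) + (0)
Last nonzero remainder: 115p−805. Dividing through by 115 gives the monic gcd p−7.

−7+p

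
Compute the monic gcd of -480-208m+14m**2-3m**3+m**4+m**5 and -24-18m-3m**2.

8+6m+m**2

Apply the Euclidean algorithm:
  m**5+m**4-3m**3+14m**2-208m-480 = (-(1/3)m**3+(5/3)m**2-(19/3)m+20)(-3m**2-18m-24) + (0)
Last nonzero remainder: -3m**2-18m-24. Dividing through by -3 gives the monic gcd m**2+6m+8.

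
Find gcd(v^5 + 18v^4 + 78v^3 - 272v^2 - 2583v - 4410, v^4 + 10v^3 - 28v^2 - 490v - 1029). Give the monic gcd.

Euclidean algorithm in ℚ[v]:
  v^5 + 18v^4 + 78v^3 - 272v^2 - 2583v - 4410 = (v + 8)(v^4 + 10v^3 - 28v^2 - 490v - 1029) + (26v^3 + 442v^2 + 2366v + 3822)
  v^4 + 10v^3 - 28v^2 - 490v - 1029 = ((1/26)v - 7/26)(26v^3 + 442v^2 + 2366v + 3822) + (0)
Last nonzero remainder: 26v^3 + 442v^2 + 2366v + 3822. Dividing through by 26 gives the monic gcd v^3 + 17v^2 + 91v + 147.

v^3 + 17v^2 + 91v + 147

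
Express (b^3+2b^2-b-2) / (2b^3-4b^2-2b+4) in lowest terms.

(b+2)/(2b-4)

Repeated division with remainder:
  b^3+2b^2-b-2 = (1/2)(2b^3-4b^2-2b+4) + (4b^2-4)
  2b^3-4b^2-2b+4 = ((1/2)b-1)(4b^2-4) + (0)
Last nonzero remainder: 4b^2-4. Dividing through by 4 gives the monic gcd b^2-1.
Cancel b^2-1 from numerator and denominator to get the reduced form.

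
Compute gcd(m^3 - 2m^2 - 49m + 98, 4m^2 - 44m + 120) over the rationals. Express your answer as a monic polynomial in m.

1

Euclidean algorithm in ℚ[m]:
  m^3 - 2m^2 - 49m + 98 = ((1/4)m + 9/4)(4m^2 - 44m + 120) + (20m - 172)
  4m^2 - 44m + 120 = ((1/5)m - 12/25)(20m - 172) + (936/25)
  20m - 172 = ((125/234)m - 1075/234)(936/25) + (0)
The last nonzero remainder is the constant 936/25, so the polynomials are coprime and gcd = 1.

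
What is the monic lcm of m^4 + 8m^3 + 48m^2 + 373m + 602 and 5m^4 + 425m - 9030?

Euclidean algorithm in ℚ[m]:
  m^4 + 8m^3 + 48m^2 + 373m + 602 = (1/5)(5m^4 + 425m - 9030) + (8m^3 + 48m^2 + 288m + 2408)
  5m^4 + 425m - 9030 = ((5/8)m - 15/4)(8m^3 + 48m^2 + 288m + 2408) + (0)
Last nonzero remainder: 8m^3 + 48m^2 + 288m + 2408. Dividing through by 8 gives the monic gcd m^3 + 6m^2 + 36m + 301.
Then lcm(f, g) = f·g / gcd(f, g); expanding and making the result monic gives the answer.

m^5 + 2m^4 + 85m^2 - 1636m - 3612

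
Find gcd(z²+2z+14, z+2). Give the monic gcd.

By polynomial division,
  z²+2z+14 = (z)(z+2) + (14)
  z+2 = ((1/14)z+1/7)(14) + (0)
The last nonzero remainder is the constant 14, so the polynomials are coprime and gcd = 1.

1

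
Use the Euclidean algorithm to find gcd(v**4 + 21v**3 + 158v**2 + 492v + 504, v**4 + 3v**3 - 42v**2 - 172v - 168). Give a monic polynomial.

v**2 + 8v + 12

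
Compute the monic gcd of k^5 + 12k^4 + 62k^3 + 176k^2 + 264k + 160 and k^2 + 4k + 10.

k^2 + 4k + 10

Apply the Euclidean algorithm:
  k^5 + 12k^4 + 62k^3 + 176k^2 + 264k + 160 = (k^3 + 8k^2 + 20k + 16)(k^2 + 4k + 10) + (0)
The last nonzero remainder k^2 + 4k + 10 is already monic.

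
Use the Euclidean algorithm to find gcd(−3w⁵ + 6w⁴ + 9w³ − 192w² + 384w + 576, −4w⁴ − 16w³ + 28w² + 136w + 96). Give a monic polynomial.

By polynomial division,
  −3w⁵ + 6w⁴ + 9w³ − 192w² + 384w + 576 = ((3/4)w − 9/2)(−4w⁴ − 16w³ + 28w² + 136w + 96) + (−84w³ − 168w² + 924w + 1008)
  −4w⁴ − 16w³ + 28w² + 136w + 96 = ((1/21)w + 2/21)(−84w³ − 168w² + 924w + 1008) + (0)
Last nonzero remainder: −84w³ − 168w² + 924w + 1008. Dividing through by −84 gives the monic gcd w³ + 2w² − 11w − 12.

w³ + 2w² − 11w − 12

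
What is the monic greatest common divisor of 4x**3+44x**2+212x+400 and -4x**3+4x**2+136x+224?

x+4

Repeated division with remainder:
  4x**3+44x**2+212x+400 = (-1)(-4x**3+4x**2+136x+224) + (48x**2+348x+624)
  -4x**3+4x**2+136x+224 = (-(1/12)x+11/16)(48x**2+348x+624) + (-(205/4)x-205)
  48x**2+348x+624 = (-(192/205)x-624/205)(-(205/4)x-205) + (0)
Last nonzero remainder: -(205/4)x-205. Dividing through by -205/4 gives the monic gcd x+4.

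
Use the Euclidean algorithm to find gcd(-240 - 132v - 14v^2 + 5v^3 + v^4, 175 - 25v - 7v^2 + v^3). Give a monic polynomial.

Repeated division with remainder:
  v^4 + 5v^3 - 14v^2 - 132v - 240 = (v + 12)(v^3 - 7v^2 - 25v + 175) + (95v^2 - 7v - 2340)
  v^3 - 7v^2 - 25v + 175 = ((1/95)v - 658/9025)(95v^2 - 7v - 2340) + (-(7931/9025)v + 7931/1805)
  95v^2 - 7v - 2340 = (-(857375/7931)v - 4223700/7931)(-(7931/9025)v + 7931/1805) + (0)
Last nonzero remainder: -(7931/9025)v + 7931/1805. Dividing through by -7931/9025 gives the monic gcd v - 5.

-5 + v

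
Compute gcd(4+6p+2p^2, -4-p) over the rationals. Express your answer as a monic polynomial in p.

1

Euclidean algorithm in ℚ[p]:
  2p^2+6p+4 = (-2p+2)(-p-4) + (12)
  -p-4 = (-(1/12)p-1/3)(12) + (0)
The last nonzero remainder is the constant 12, so the polynomials are coprime and gcd = 1.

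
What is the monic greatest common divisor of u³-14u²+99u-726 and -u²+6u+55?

u-11

By polynomial division,
  u³-14u²+99u-726 = (-u+8)(-u²+6u+55) + (106u-1166)
  -u²+6u+55 = (-(1/106)u-5/106)(106u-1166) + (0)
Last nonzero remainder: 106u-1166. Dividing through by 106 gives the monic gcd u-11.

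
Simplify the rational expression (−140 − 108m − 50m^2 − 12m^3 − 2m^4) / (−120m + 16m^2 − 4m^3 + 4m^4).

Apply the Euclidean algorithm:
  −2m^4 − 12m^3 − 50m^2 − 108m − 140 = (−1/2)(4m^4 − 4m^3 + 16m^2 − 120m) + (−14m^3 − 42m^2 − 168m − 140)
  4m^4 − 4m^3 + 16m^2 − 120m = (−(2/7)m + 8/7)(−14m^3 − 42m^2 − 168m − 140) + (16m^2 + 32m + 160)
  −14m^3 − 42m^2 − 168m − 140 = (−(7/8)m − 7/8)(16m^2 + 32m + 160) + (0)
Last nonzero remainder: 16m^2 + 32m + 160. Dividing through by 16 gives the monic gcd m^2 + 2m + 10.
Cancel m^2 + 2m + 10 from numerator and denominator to get the reduced form.

(−7 − 4m − m^2)/(−6m + 2m^2)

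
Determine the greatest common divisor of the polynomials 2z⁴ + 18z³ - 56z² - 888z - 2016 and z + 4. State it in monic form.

z + 4

By polynomial division,
  2z⁴ + 18z³ - 56z² - 888z - 2016 = (2z³ + 10z² - 96z - 504)(z + 4) + (0)
The last nonzero remainder z + 4 is already monic.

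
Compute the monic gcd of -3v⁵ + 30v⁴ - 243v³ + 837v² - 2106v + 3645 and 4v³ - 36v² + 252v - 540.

v³ - 9v² + 63v - 135

By polynomial division,
  -3v⁵ + 30v⁴ - 243v³ + 837v² - 2106v + 3645 = (-(3/4)v² + (3/4)v - 27/4)(4v³ - 36v² + 252v - 540) + (0)
Last nonzero remainder: 4v³ - 36v² + 252v - 540. Dividing through by 4 gives the monic gcd v³ - 9v² + 63v - 135.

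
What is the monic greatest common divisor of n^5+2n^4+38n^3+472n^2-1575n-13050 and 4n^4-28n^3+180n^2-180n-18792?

n^3+2n^2+63n+522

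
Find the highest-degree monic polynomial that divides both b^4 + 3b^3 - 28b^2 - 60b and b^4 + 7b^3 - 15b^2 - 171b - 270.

b^2 + b - 30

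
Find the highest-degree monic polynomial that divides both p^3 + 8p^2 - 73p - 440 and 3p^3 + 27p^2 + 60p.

p + 5

Euclidean algorithm in ℚ[p]:
  p^3 + 8p^2 - 73p - 440 = (1/3)(3p^3 + 27p^2 + 60p) + (-p^2 - 93p - 440)
  3p^3 + 27p^2 + 60p = (-3p + 252)(-p^2 - 93p - 440) + (22176p + 110880)
  -p^2 - 93p - 440 = (-(1/22176)p - 1/252)(22176p + 110880) + (0)
Last nonzero remainder: 22176p + 110880. Dividing through by 22176 gives the monic gcd p + 5.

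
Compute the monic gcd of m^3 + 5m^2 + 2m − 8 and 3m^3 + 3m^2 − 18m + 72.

Euclidean algorithm in ℚ[m]:
  m^3 + 5m^2 + 2m − 8 = (1/3)(3m^3 + 3m^2 − 18m + 72) + (4m^2 + 8m − 32)
  3m^3 + 3m^2 − 18m + 72 = ((3/4)m − 3/4)(4m^2 + 8m − 32) + (12m + 48)
  4m^2 + 8m − 32 = ((1/3)m − 2/3)(12m + 48) + (0)
Last nonzero remainder: 12m + 48. Dividing through by 12 gives the monic gcd m + 4.

m + 4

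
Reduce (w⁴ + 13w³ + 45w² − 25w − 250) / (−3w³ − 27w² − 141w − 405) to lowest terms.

(−w³ − 8w² − 5w + 50)/(3w² + 12w + 81)

Euclidean algorithm in ℚ[w]:
  w⁴ + 13w³ + 45w² − 25w − 250 = (−(1/3)w − 4/3)(−3w³ − 27w² − 141w − 405) + (−38w² − 348w − 790)
  −3w³ − 27w² − 141w − 405 = ((3/38)w − 9/722)(−38w² − 348w − 790) + (−(29952/361)w − 149760/361)
  −38w² − 348w − 790 = ((6859/14976)w + 28519/14976)(−(29952/361)w − 149760/361) + (0)
Last nonzero remainder: −(29952/361)w − 149760/361. Dividing through by −29952/361 gives the monic gcd w + 5.
Cancel w + 5 from numerator and denominator to get the reduced form.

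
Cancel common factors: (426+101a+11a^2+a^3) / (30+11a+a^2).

By polynomial division,
  a^3+11a^2+101a+426 = (a)(a^2+11a+30) + (71a+426)
  a^2+11a+30 = ((1/71)a+5/71)(71a+426) + (0)
Last nonzero remainder: 71a+426. Dividing through by 71 gives the monic gcd a+6.
Cancel a+6 from numerator and denominator to get the reduced form.

(71+5a+a^2)/(5+a)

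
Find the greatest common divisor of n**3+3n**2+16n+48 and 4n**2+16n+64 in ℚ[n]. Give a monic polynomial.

By polynomial division,
  n**3+3n**2+16n+48 = ((1/4)n-1/4)(4n**2+16n+64) + (4n+64)
  4n**2+16n+64 = (n-12)(4n+64) + (832)
  4n+64 = ((1/208)n+1/13)(832) + (0)
The last nonzero remainder is the constant 832, so the polynomials are coprime and gcd = 1.

1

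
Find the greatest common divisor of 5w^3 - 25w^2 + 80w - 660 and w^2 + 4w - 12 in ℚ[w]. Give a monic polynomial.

1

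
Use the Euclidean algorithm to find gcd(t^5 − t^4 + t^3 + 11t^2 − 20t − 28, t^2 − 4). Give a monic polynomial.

t^2 − 4

Apply the Euclidean algorithm:
  t^5 − t^4 + t^3 + 11t^2 − 20t − 28 = (t^3 − t^2 + 5t + 7)(t^2 − 4) + (0)
The last nonzero remainder t^2 − 4 is already monic.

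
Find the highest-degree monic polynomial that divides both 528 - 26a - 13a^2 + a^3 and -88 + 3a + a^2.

By polynomial division,
  a^3 - 13a^2 - 26a + 528 = (a - 16)(a^2 + 3a - 88) + (110a - 880)
  a^2 + 3a - 88 = ((1/110)a + 1/10)(110a - 880) + (0)
Last nonzero remainder: 110a - 880. Dividing through by 110 gives the monic gcd a - 8.

-8 + a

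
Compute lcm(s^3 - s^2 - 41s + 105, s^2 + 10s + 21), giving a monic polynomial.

Euclidean algorithm in ℚ[s]:
  s^3 - s^2 - 41s + 105 = (s - 11)(s^2 + 10s + 21) + (48s + 336)
  s^2 + 10s + 21 = ((1/48)s + 1/16)(48s + 336) + (0)
Last nonzero remainder: 48s + 336. Dividing through by 48 gives the monic gcd s + 7.
Then lcm(f, g) = f·g / gcd(f, g); expanding and making the result monic gives the answer.

s^4 + 2s^3 - 44s^2 - 18s + 315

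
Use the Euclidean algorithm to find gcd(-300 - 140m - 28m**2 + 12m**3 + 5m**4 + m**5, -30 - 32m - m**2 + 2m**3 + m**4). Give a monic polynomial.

By polynomial division,
  m**5 + 5m**4 + 12m**3 - 28m**2 - 140m - 300 = (m + 3)(m**4 + 2m**3 - m**2 - 32m - 30) + (7m**3 + 7m**2 - 14m - 210)
  m**4 + 2m**3 - m**2 - 32m - 30 = ((1/7)m + 1/7)(7m**3 + 7m**2 - 14m - 210) + (0)
Last nonzero remainder: 7m**3 + 7m**2 - 14m - 210. Dividing through by 7 gives the monic gcd m**3 + m**2 - 2m - 30.

-30 - 2m + m**2 + m**3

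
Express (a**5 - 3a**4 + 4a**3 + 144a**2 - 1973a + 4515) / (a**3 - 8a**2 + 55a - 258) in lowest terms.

(a**3 - a**2 - 41a + 105)/(a - 6)

By polynomial division,
  a**5 - 3a**4 + 4a**3 + 144a**2 - 1973a + 4515 = (a**2 + 5a - 11)(a**3 - 8a**2 + 55a - 258) + (39a**2 - 78a + 1677)
  a**3 - 8a**2 + 55a - 258 = ((1/39)a - 2/13)(39a**2 - 78a + 1677) + (0)
Last nonzero remainder: 39a**2 - 78a + 1677. Dividing through by 39 gives the monic gcd a**2 - 2a + 43.
Cancel a**2 - 2a + 43 from numerator and denominator to get the reduced form.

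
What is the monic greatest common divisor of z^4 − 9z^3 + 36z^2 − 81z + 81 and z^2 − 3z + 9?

By polynomial division,
  z^4 − 9z^3 + 36z^2 − 81z + 81 = (z^2 − 6z + 9)(z^2 − 3z + 9) + (0)
The last nonzero remainder z^2 − 3z + 9 is already monic.

z^2 − 3z + 9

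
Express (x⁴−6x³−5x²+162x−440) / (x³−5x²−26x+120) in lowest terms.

Euclidean algorithm in ℚ[x]:
  x⁴−6x³−5x²+162x−440 = (x−1)(x³−5x²−26x+120) + (16x²+16x−320)
  x³−5x²−26x+120 = ((1/16)x−3/8)(16x²+16x−320) + (0)
Last nonzero remainder: 16x²+16x−320. Dividing through by 16 gives the monic gcd x²+x−20.
Cancel x²+x−20 from numerator and denominator to get the reduced form.

(x²−7x+22)/(x−6)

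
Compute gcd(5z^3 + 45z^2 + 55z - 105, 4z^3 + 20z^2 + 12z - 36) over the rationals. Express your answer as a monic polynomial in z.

z^2 + 2z - 3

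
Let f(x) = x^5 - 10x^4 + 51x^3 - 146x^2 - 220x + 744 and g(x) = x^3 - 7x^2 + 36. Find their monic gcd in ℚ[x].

x^2 - 4x - 12

Apply the Euclidean algorithm:
  x^5 - 10x^4 + 51x^3 - 146x^2 - 220x + 744 = (x^2 - 3x + 30)(x^3 - 7x^2 + 36) + (28x^2 - 112x - 336)
  x^3 - 7x^2 + 36 = ((1/28)x - 3/28)(28x^2 - 112x - 336) + (0)
Last nonzero remainder: 28x^2 - 112x - 336. Dividing through by 28 gives the monic gcd x^2 - 4x - 12.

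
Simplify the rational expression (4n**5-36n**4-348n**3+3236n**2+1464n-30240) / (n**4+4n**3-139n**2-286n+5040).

Repeated division with remainder:
  4n**5-36n**4-348n**3+3236n**2+1464n-30240 = (4n-52)(n**4+4n**3-139n**2-286n+5040) + (416n**3-2848n**2-33568n+231840)
  n**4+4n**3-139n**2-286n+5040 = ((1/416)n+141/5408)(416n**3-2848n**2-33568n+231840) + ((2695/169)n**2+(5390/169)n-169785/169)
  416n**3-2848n**2-33568n+231840 = ((70304/2695)n-124384/539)((2695/169)n**2+(5390/169)n-169785/169) + (0)
Last nonzero remainder: (2695/169)n**2+(5390/169)n-169785/169. Dividing through by 2695/169 gives the monic gcd n**2+2n-63.
Cancel n**2+2n-63 from numerator and denominator to get the reduced form.

(4n**3-44n**2-8n+480)/(n**2+2n-80)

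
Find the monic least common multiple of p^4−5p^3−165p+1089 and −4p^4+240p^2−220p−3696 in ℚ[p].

p^6+6p^5−27p^4−305p^3−726p^2+7359p+30492

Repeated division with remainder:
  p^4−5p^3−165p+1089 = (−1/4)(−4p^4+240p^2−220p−3696) + (−5p^3+60p^2−220p+165)
  −4p^4+240p^2−220p−3696 = ((4/5)p+48/5)(−5p^3+60p^2−220p+165) + (−160p^2+1760p−5280)
  −5p^3+60p^2−220p+165 = ((1/32)p−1/32)(−160p^2+1760p−5280) + (0)
Last nonzero remainder: −160p^2+1760p−5280. Dividing through by −160 gives the monic gcd p^2−11p+33.
Then lcm(f, g) = f·g / gcd(f, g); expanding and making the result monic gives the answer.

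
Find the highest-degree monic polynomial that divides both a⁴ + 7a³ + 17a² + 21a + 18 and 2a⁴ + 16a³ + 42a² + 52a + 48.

a³ + 4a² + 5a + 6

Euclidean algorithm in ℚ[a]:
  a⁴ + 7a³ + 17a² + 21a + 18 = (1/2)(2a⁴ + 16a³ + 42a² + 52a + 48) + (-a³ - 4a² - 5a - 6)
  2a⁴ + 16a³ + 42a² + 52a + 48 = (-2a - 8)(-a³ - 4a² - 5a - 6) + (0)
Last nonzero remainder: -a³ - 4a² - 5a - 6. Dividing through by -1 gives the monic gcd a³ + 4a² + 5a + 6.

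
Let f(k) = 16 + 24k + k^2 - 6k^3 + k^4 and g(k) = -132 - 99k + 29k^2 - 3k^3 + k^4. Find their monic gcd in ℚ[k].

Euclidean algorithm in ℚ[k]:
  k^4 - 6k^3 + k^2 + 24k + 16 = (k^4 - 3k^3 + 29k^2 - 99k - 132) + (-3k^3 - 28k^2 + 123k + 148)
  k^4 - 3k^3 + 29k^2 - 99k - 132 = (-(1/3)k + 37/9)(-3k^3 - 28k^2 + 123k + 148) + ((1666/9)k^2 - (1666/3)k - 6664/9)
  -3k^3 - 28k^2 + 123k + 148 = (-(27/1666)k - 333/1666)((1666/9)k^2 - (1666/3)k - 6664/9) + (0)
Last nonzero remainder: (1666/9)k^2 - (1666/3)k - 6664/9. Dividing through by 1666/9 gives the monic gcd k^2 - 3k - 4.

-4 - 3k + k^2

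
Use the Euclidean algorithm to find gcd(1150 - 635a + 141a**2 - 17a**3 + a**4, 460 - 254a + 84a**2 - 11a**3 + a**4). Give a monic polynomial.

46 - 7a + a**2

Repeated division with remainder:
  a**4 - 17a**3 + 141a**2 - 635a + 1150 = (a**4 - 11a**3 + 84a**2 - 254a + 460) + (-6a**3 + 57a**2 - 381a + 690)
  a**4 - 11a**3 + 84a**2 - 254a + 460 = (-(1/6)a + 1/4)(-6a**3 + 57a**2 - 381a + 690) + ((25/4)a**2 - (175/4)a + 575/2)
  -6a**3 + 57a**2 - 381a + 690 = (-(24/25)a + 12/5)((25/4)a**2 - (175/4)a + 575/2) + (0)
Last nonzero remainder: (25/4)a**2 - (175/4)a + 575/2. Dividing through by 25/4 gives the monic gcd a**2 - 7a + 46.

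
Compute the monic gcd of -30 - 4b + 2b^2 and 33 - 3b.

1

Apply the Euclidean algorithm:
  2b^2 - 4b - 30 = (-(2/3)b - 6)(-3b + 33) + (168)
  -3b + 33 = (-(1/56)b + 11/56)(168) + (0)
The last nonzero remainder is the constant 168, so the polynomials are coprime and gcd = 1.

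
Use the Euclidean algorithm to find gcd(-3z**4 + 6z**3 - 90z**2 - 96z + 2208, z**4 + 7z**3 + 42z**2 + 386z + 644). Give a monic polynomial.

Repeated division with remainder:
  -3z**4 + 6z**3 - 90z**2 - 96z + 2208 = (-3)(z**4 + 7z**3 + 42z**2 + 386z + 644) + (27z**3 + 36z**2 + 1062z + 4140)
  z**4 + 7z**3 + 42z**2 + 386z + 644 = ((1/27)z + 17/81)(27z**3 + 36z**2 + 1062z + 4140) + (-(44/9)z**2 + (88/9)z - 2024/9)
  27z**3 + 36z**2 + 1062z + 4140 = (-(243/44)z - 405/22)(-(44/9)z**2 + (88/9)z - 2024/9) + (0)
Last nonzero remainder: -(44/9)z**2 + (88/9)z - 2024/9. Dividing through by -44/9 gives the monic gcd z**2 - 2z + 46.

z**2 - 2z + 46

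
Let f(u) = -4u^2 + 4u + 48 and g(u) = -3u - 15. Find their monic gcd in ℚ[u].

1

Repeated division with remainder:
  -4u^2 + 4u + 48 = ((4/3)u - 8)(-3u - 15) + (-72)
  -3u - 15 = ((1/24)u + 5/24)(-72) + (0)
The last nonzero remainder is the constant -72, so the polynomials are coprime and gcd = 1.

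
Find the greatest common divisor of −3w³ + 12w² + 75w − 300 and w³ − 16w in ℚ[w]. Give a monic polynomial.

w − 4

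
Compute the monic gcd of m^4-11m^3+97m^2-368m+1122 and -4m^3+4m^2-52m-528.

By polynomial division,
  m^4-11m^3+97m^2-368m+1122 = (-(1/4)m+5/2)(-4m^3+4m^2-52m-528) + (74m^2-370m+2442)
  -4m^3+4m^2-52m-528 = (-(2/37)m-8/37)(74m^2-370m+2442) + (0)
Last nonzero remainder: 74m^2-370m+2442. Dividing through by 74 gives the monic gcd m^2-5m+33.

m^2-5m+33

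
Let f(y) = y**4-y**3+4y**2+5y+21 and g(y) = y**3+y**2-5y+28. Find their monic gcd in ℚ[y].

y**2-3y+7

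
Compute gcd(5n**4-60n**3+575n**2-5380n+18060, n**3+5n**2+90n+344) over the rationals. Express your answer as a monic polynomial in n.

Repeated division with remainder:
  5n**4-60n**3+575n**2-5380n+18060 = (5n-85)(n**3+5n**2+90n+344) + (550n**2+550n+47300)
  n**3+5n**2+90n+344 = ((1/550)n+2/275)(550n**2+550n+47300) + (0)
Last nonzero remainder: 550n**2+550n+47300. Dividing through by 550 gives the monic gcd n**2+n+86.

n**2+n+86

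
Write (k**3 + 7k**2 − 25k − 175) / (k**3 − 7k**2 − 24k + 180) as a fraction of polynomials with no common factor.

By polynomial division,
  k**3 + 7k**2 − 25k − 175 = (k**3 − 7k**2 − 24k + 180) + (14k**2 − k − 355)
  k**3 − 7k**2 − 24k + 180 = ((1/14)k − 97/196)(14k**2 − k − 355) + ((169/196)k + 845/196)
  14k**2 − k − 355 = ((2744/169)k − 13916/169)((169/196)k + 845/196) + (0)
Last nonzero remainder: (169/196)k + 845/196. Dividing through by 169/196 gives the monic gcd k + 5.
Cancel k + 5 from numerator and denominator to get the reduced form.

(k**2 + 2k − 35)/(k**2 − 12k + 36)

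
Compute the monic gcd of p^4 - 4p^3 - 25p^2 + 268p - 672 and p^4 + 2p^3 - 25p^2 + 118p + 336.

p^3 - 25p + 168

By polynomial division,
  p^4 - 4p^3 - 25p^2 + 268p - 672 = (p^4 + 2p^3 - 25p^2 + 118p + 336) + (-6p^3 + 150p - 1008)
  p^4 + 2p^3 - 25p^2 + 118p + 336 = (-(1/6)p - 1/3)(-6p^3 + 150p - 1008) + (0)
Last nonzero remainder: -6p^3 + 150p - 1008. Dividing through by -6 gives the monic gcd p^3 - 25p + 168.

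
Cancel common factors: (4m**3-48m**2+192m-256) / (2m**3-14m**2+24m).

Apply the Euclidean algorithm:
  4m**3-48m**2+192m-256 = (2)(2m**3-14m**2+24m) + (-20m**2+144m-256)
  2m**3-14m**2+24m = (-(1/10)m-1/50)(-20m**2+144m-256) + ((32/25)m-128/25)
  -20m**2+144m-256 = (-(125/8)m+50)((32/25)m-128/25) + (0)
Last nonzero remainder: (32/25)m-128/25. Dividing through by 32/25 gives the monic gcd m-4.
Cancel m-4 from numerator and denominator to get the reduced form.

(2m**2-16m+32)/(m**2-3m)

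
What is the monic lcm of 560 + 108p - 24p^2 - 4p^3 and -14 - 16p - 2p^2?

-140 - 167p - 21p^2 + 7p^3 + p^4

By polynomial division,
  -4p^3 - 24p^2 + 108p + 560 = (2p - 4)(-2p^2 - 16p - 14) + (72p + 504)
  -2p^2 - 16p - 14 = (-(1/36)p - 1/36)(72p + 504) + (0)
Last nonzero remainder: 72p + 504. Dividing through by 72 gives the monic gcd p + 7.
Then lcm(f, g) = f·g / gcd(f, g); expanding and making the result monic gives the answer.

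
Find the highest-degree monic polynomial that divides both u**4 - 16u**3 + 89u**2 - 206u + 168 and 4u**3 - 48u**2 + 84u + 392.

u - 7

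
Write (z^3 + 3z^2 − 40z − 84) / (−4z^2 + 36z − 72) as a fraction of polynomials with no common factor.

(−z^2 − 9z − 14)/(4z − 12)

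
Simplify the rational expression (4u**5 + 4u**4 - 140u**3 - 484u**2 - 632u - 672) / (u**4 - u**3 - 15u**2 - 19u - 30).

Apply the Euclidean algorithm:
  4u**5 + 4u**4 - 140u**3 - 484u**2 - 632u - 672 = (4u + 8)(u**4 - u**3 - 15u**2 - 19u - 30) + (-72u**3 - 288u**2 - 360u - 432)
  u**4 - u**3 - 15u**2 - 19u - 30 = (-(1/72)u + 5/72)(-72u**3 - 288u**2 - 360u - 432) + (0)
Last nonzero remainder: -72u**3 - 288u**2 - 360u - 432. Dividing through by -72 gives the monic gcd u**3 + 4u**2 + 5u + 6.
Cancel u**3 + 4u**2 + 5u + 6 from numerator and denominator to get the reduced form.

(4u**2 - 12u - 112)/(u - 5)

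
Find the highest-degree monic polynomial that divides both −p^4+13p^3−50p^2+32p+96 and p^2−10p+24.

By polynomial division,
  −p^4+13p^3−50p^2+32p+96 = (−p^2+3p+4)(p^2−10p+24) + (0)
The last nonzero remainder p^2−10p+24 is already monic.

p^2−10p+24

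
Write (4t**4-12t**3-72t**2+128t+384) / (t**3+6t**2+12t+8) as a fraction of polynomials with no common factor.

(4t**3-20t**2-32t+192)/(t**2+4t+4)

Apply the Euclidean algorithm:
  4t**4-12t**3-72t**2+128t+384 = (4t-36)(t**3+6t**2+12t+8) + (96t**2+528t+672)
  t**3+6t**2+12t+8 = ((1/96)t+1/192)(96t**2+528t+672) + ((9/4)t+9/2)
  96t**2+528t+672 = ((128/3)t+448/3)((9/4)t+9/2) + (0)
Last nonzero remainder: (9/4)t+9/2. Dividing through by 9/4 gives the monic gcd t+2.
Cancel t+2 from numerator and denominator to get the reduced form.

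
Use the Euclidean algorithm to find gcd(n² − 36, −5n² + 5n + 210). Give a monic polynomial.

n + 6

By polynomial division,
  n² − 36 = (−1/5)(−5n² + 5n + 210) + (n + 6)
  −5n² + 5n + 210 = (−5n + 35)(n + 6) + (0)
The last nonzero remainder n + 6 is already monic.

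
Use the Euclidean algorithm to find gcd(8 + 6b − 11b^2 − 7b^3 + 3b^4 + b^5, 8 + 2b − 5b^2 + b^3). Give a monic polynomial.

−2 − b + b^2

By polynomial division,
  b^5 + 3b^4 − 7b^3 − 11b^2 + 6b + 8 = (b^2 + 8b + 31)(b^3 − 5b^2 + 2b + 8) + (120b^2 − 120b − 240)
  b^3 − 5b^2 + 2b + 8 = ((1/120)b − 1/30)(120b^2 − 120b − 240) + (0)
Last nonzero remainder: 120b^2 − 120b − 240. Dividing through by 120 gives the monic gcd b^2 − b − 2.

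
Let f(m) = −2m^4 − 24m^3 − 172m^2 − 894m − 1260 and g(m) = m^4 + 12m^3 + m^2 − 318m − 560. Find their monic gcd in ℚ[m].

m^2 + 9m + 14

Apply the Euclidean algorithm:
  −2m^4 − 24m^3 − 172m^2 − 894m − 1260 = (−2)(m^4 + 12m^3 + m^2 − 318m − 560) + (−170m^2 − 1530m − 2380)
  m^4 + 12m^3 + m^2 − 318m − 560 = (−(1/170)m^2 − (3/170)m + 4/17)(−170m^2 − 1530m − 2380) + (0)
Last nonzero remainder: −170m^2 − 1530m − 2380. Dividing through by −170 gives the monic gcd m^2 + 9m + 14.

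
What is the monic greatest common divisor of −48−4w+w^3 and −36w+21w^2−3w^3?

−4+w

Euclidean algorithm in ℚ[w]:
  w^3−4w−48 = (−1/3)(−3w^3+21w^2−36w) + (7w^2−16w−48)
  −3w^3+21w^2−36w = (−(3/7)w+99/49)(7w^2−16w−48) + (−(1188/49)w+4752/49)
  7w^2−16w−48 = (−(343/1188)w−49/99)(−(1188/49)w+4752/49) + (0)
Last nonzero remainder: −(1188/49)w+4752/49. Dividing through by −1188/49 gives the monic gcd w−4.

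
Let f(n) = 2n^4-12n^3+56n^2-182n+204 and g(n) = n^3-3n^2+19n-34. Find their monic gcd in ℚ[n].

n^3-3n^2+19n-34

Euclidean algorithm in ℚ[n]:
  2n^4-12n^3+56n^2-182n+204 = (2n-6)(n^3-3n^2+19n-34) + (0)
The last nonzero remainder n^3-3n^2+19n-34 is already monic.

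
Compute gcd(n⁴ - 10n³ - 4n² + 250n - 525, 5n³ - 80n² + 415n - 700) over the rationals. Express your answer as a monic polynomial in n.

Euclidean algorithm in ℚ[n]:
  n⁴ - 10n³ - 4n² + 250n - 525 = ((1/5)n + 6/5)(5n³ - 80n² + 415n - 700) + (9n² - 108n + 315)
  5n³ - 80n² + 415n - 700 = ((5/9)n - 20/9)(9n² - 108n + 315) + (0)
Last nonzero remainder: 9n² - 108n + 315. Dividing through by 9 gives the monic gcd n² - 12n + 35.

n² - 12n + 35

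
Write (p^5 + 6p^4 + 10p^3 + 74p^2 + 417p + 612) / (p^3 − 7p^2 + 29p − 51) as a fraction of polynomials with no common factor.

Euclidean algorithm in ℚ[p]:
  p^5 + 6p^4 + 10p^3 + 74p^2 + 417p + 612 = (p^2 + 13p + 72)(p^3 − 7p^2 + 29p − 51) + (252p^2 − 1008p + 4284)
  p^3 − 7p^2 + 29p − 51 = ((1/252)p − 1/84)(252p^2 − 1008p + 4284) + (0)
Last nonzero remainder: 252p^2 − 1008p + 4284. Dividing through by 252 gives the monic gcd p^2 − 4p + 17.
Cancel p^2 − 4p + 17 from numerator and denominator to get the reduced form.

(p^3 + 10p^2 + 33p + 36)/(p − 3)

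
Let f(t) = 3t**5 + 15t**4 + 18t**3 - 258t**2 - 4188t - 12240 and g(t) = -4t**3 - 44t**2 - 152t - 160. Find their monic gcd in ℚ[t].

t**2 + 9t + 20

By polynomial division,
  3t**5 + 15t**4 + 18t**3 - 258t**2 - 4188t - 12240 = (-(3/4)t**2 + (9/2)t - 51/2)(-4t**3 - 44t**2 - 152t - 160) + (-816t**2 - 7344t - 16320)
  -4t**3 - 44t**2 - 152t - 160 = ((1/204)t + 1/102)(-816t**2 - 7344t - 16320) + (0)
Last nonzero remainder: -816t**2 - 7344t - 16320. Dividing through by -816 gives the monic gcd t**2 + 9t + 20.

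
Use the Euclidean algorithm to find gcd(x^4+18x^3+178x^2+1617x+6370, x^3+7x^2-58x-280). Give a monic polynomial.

x+10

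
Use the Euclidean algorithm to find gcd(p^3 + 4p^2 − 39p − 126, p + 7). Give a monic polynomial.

p + 7

Apply the Euclidean algorithm:
  p^3 + 4p^2 − 39p − 126 = (p^2 − 3p − 18)(p + 7) + (0)
The last nonzero remainder p + 7 is already monic.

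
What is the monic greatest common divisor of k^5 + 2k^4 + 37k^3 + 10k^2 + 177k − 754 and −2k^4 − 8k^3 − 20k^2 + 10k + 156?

k^3 + k^2 + 7k − 26

Repeated division with remainder:
  k^5 + 2k^4 + 37k^3 + 10k^2 + 177k − 754 = (−(1/2)k + 1)(−2k^4 − 8k^3 − 20k^2 + 10k + 156) + (35k^3 + 35k^2 + 245k − 910)
  −2k^4 − 8k^3 − 20k^2 + 10k + 156 = (−(2/35)k − 6/35)(35k^3 + 35k^2 + 245k − 910) + (0)
Last nonzero remainder: 35k^3 + 35k^2 + 245k − 910. Dividing through by 35 gives the monic gcd k^3 + k^2 + 7k − 26.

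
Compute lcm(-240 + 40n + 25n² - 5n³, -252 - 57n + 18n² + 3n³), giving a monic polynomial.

Euclidean algorithm in ℚ[n]:
  -5n³ + 25n² + 40n - 240 = (-5/3)(3n³ + 18n² - 57n - 252) + (55n² - 55n - 660)
  3n³ + 18n² - 57n - 252 = ((3/55)n + 21/55)(55n² - 55n - 660) + (0)
Last nonzero remainder: 55n² - 55n - 660. Dividing through by 55 gives the monic gcd n² - n - 12.
Then lcm(f, g) = f·g / gcd(f, g); expanding and making the result monic gives the answer.

336 - 8n - 43n² + 2n³ + n⁴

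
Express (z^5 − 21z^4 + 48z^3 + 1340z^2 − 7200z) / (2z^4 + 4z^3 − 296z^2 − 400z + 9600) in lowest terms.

(z^3 − 19z^2 + 90z)/(2z^2 + 8z − 120)

By polynomial division,
  z^5 − 21z^4 + 48z^3 + 1340z^2 − 7200z = ((1/2)z − 23/2)(2z^4 + 4z^3 − 296z^2 − 400z + 9600) + (242z^3 − 1864z^2 − 16600z + 110400)
  2z^4 + 4z^3 − 296z^2 − 400z + 9600 = ((1/121)z + 1174/14641)(242z^3 − 1864z^2 − 16600z + 110400) + (−(136800/14641)z^2 + (273600/14641)z + 10944000/14641)
  242z^3 − 1864z^2 − 16600z + 110400 = (−(1771561/68400)z + 336743/2280)(−(136800/14641)z^2 + (273600/14641)z + 10944000/14641) + (0)
Last nonzero remainder: −(136800/14641)z^2 + (273600/14641)z + 10944000/14641. Dividing through by −136800/14641 gives the monic gcd z^2 − 2z − 80.
Cancel z^2 − 2z − 80 from numerator and denominator to get the reduced form.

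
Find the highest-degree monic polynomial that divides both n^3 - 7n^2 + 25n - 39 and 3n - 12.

1

Apply the Euclidean algorithm:
  n^3 - 7n^2 + 25n - 39 = ((1/3)n^2 - n + 13/3)(3n - 12) + (13)
  3n - 12 = ((3/13)n - 12/13)(13) + (0)
The last nonzero remainder is the constant 13, so the polynomials are coprime and gcd = 1.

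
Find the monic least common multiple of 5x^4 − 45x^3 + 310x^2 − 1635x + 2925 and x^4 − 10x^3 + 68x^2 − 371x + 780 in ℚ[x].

Euclidean algorithm in ℚ[x]:
  5x^4 − 45x^3 + 310x^2 − 1635x + 2925 = (5)(x^4 − 10x^3 + 68x^2 − 371x + 780) + (5x^3 − 30x^2 + 220x − 975)
  x^4 − 10x^3 + 68x^2 − 371x + 780 = ((1/5)x − 4/5)(5x^3 − 30x^2 + 220x − 975) + (0)
Last nonzero remainder: 5x^3 − 30x^2 + 220x − 975. Dividing through by 5 gives the monic gcd x^3 − 6x^2 + 44x − 195.
Then lcm(f, g) = f·g / gcd(f, g); expanding and making the result monic gives the answer.

x^5 − 13x^4 + 98x^3 − 575x^2 + 1893x − 2340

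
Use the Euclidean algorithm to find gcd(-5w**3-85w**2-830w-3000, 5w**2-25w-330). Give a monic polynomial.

w+6

Repeated division with remainder:
  -5w**3-85w**2-830w-3000 = (-w-22)(5w**2-25w-330) + (-1710w-10260)
  5w**2-25w-330 = (-(1/342)w+11/342)(-1710w-10260) + (0)
Last nonzero remainder: -1710w-10260. Dividing through by -1710 gives the monic gcd w+6.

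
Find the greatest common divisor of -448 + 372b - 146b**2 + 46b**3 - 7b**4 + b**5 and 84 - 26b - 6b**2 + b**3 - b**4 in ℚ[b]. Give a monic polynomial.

By polynomial division,
  b**5 - 7b**4 + 46b**3 - 146b**2 + 372b - 448 = (-b + 6)(-b**4 + b**3 - 6b**2 - 26b + 84) + (34b**3 - 136b**2 + 612b - 952)
  -b**4 + b**3 - 6b**2 - 26b + 84 = (-(1/34)b - 3/34)(34b**3 - 136b**2 + 612b - 952) + (0)
Last nonzero remainder: 34b**3 - 136b**2 + 612b - 952. Dividing through by 34 gives the monic gcd b**3 - 4b**2 + 18b - 28.

-28 + 18b - 4b**2 + b**3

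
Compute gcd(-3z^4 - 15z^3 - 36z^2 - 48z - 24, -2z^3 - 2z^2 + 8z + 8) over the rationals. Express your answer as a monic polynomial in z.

Repeated division with remainder:
  -3z^4 - 15z^3 - 36z^2 - 48z - 24 = ((3/2)z + 6)(-2z^3 - 2z^2 + 8z + 8) + (-36z^2 - 108z - 72)
  -2z^3 - 2z^2 + 8z + 8 = ((1/18)z - 1/9)(-36z^2 - 108z - 72) + (0)
Last nonzero remainder: -36z^2 - 108z - 72. Dividing through by -36 gives the monic gcd z^2 + 3z + 2.

z^2 + 3z + 2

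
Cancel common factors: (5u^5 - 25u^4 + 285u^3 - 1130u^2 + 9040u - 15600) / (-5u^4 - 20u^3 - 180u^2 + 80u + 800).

(-u^2 + 7u - 39)/(u + 2)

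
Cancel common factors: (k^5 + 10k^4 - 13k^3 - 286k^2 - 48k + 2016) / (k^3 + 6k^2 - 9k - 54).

By polynomial division,
  k^5 + 10k^4 - 13k^3 - 286k^2 - 48k + 2016 = (k^2 + 4k - 28)(k^3 + 6k^2 - 9k - 54) + (-28k^2 - 84k + 504)
  k^3 + 6k^2 - 9k - 54 = (-(1/28)k - 3/28)(-28k^2 - 84k + 504) + (0)
Last nonzero remainder: -28k^2 - 84k + 504. Dividing through by -28 gives the monic gcd k^2 + 3k - 18.
Cancel k^2 + 3k - 18 from numerator and denominator to get the reduced form.

(k^3 + 7k^2 - 16k - 112)/(k + 3)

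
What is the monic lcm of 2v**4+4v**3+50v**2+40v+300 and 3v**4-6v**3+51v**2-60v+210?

Euclidean algorithm in ℚ[v]:
  2v**4+4v**3+50v**2+40v+300 = (2/3)(3v**4-6v**3+51v**2-60v+210) + (8v**3+16v**2+80v+160)
  3v**4-6v**3+51v**2-60v+210 = ((3/8)v-3/2)(8v**3+16v**2+80v+160) + (45v**2+450)
  8v**3+16v**2+80v+160 = ((8/45)v+16/45)(45v**2+450) + (0)
Last nonzero remainder: 45v**2+450. Dividing through by 45 gives the monic gcd v**2+10.
Then lcm(f, g) = f·g / gcd(f, g); expanding and making the result monic gives the answer.

v**6+28v**4-16v**3+285v**2-160v+1050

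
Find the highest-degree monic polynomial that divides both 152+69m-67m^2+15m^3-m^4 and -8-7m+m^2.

Euclidean algorithm in ℚ[m]:
  -m^4+15m^3-67m^2+69m+152 = (-m^2+8m-19)(m^2-7m-8) + (0)
The last nonzero remainder m^2-7m-8 is already monic.

-8-7m+m^2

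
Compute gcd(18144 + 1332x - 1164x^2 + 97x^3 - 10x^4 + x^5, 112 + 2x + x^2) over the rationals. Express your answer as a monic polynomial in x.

By polynomial division,
  x^5 - 10x^4 + 97x^3 - 1164x^2 + 1332x + 18144 = (x^3 - 12x^2 + 9x + 162)(x^2 + 2x + 112) + (0)
The last nonzero remainder x^2 + 2x + 112 is already monic.

112 + 2x + x^2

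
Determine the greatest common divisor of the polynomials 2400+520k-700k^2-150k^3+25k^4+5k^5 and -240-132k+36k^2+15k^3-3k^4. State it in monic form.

-10-3k+k^2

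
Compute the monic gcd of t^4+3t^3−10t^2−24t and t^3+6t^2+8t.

Euclidean algorithm in ℚ[t]:
  t^4+3t^3−10t^2−24t = (t−3)(t^3+6t^2+8t) + (0)
The last nonzero remainder t^3+6t^2+8t is already monic.

t^3+6t^2+8t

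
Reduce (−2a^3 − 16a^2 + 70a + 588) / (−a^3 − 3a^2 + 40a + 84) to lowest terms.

Repeated division with remainder:
  −2a^3 − 16a^2 + 70a + 588 = (2)(−a^3 − 3a^2 + 40a + 84) + (−10a^2 − 10a + 420)
  −a^3 − 3a^2 + 40a + 84 = ((1/10)a + 1/5)(−10a^2 − 10a + 420) + (0)
Last nonzero remainder: −10a^2 − 10a + 420. Dividing through by −10 gives the monic gcd a^2 + a − 42.
Cancel a^2 + a − 42 from numerator and denominator to get the reduced form.

(2a + 14)/(a + 2)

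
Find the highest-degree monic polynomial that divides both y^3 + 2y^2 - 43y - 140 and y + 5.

y + 5

Euclidean algorithm in ℚ[y]:
  y^3 + 2y^2 - 43y - 140 = (y^2 - 3y - 28)(y + 5) + (0)
The last nonzero remainder y + 5 is already monic.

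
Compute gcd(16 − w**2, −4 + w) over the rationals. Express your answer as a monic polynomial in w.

By polynomial division,
  −w**2 + 16 = (−w − 4)(w − 4) + (0)
The last nonzero remainder w − 4 is already monic.

−4 + w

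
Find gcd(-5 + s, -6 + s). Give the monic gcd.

By polynomial division,
  s - 5 = (s - 6) + (1)
  s - 6 = (s - 6)(1) + (0)
The last nonzero remainder is the constant 1, so the polynomials are coprime and gcd = 1.

1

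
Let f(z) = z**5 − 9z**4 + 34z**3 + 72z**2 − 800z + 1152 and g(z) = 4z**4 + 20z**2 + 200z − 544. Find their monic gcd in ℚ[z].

z**2 + 2z − 8

By polynomial division,
  z**5 − 9z**4 + 34z**3 + 72z**2 − 800z + 1152 = ((1/4)z − 9/4)(4z**4 + 20z**2 + 200z − 544) + (29z**3 + 67z**2 − 214z − 72)
  4z**4 + 20z**2 + 200z − 544 = ((4/29)z − 268/841)(29z**3 + 67z**2 − 214z − 72) + ((59600/841)z**2 + (119200/841)z − 476800/841)
  29z**3 + 67z**2 − 214z − 72 = ((24389/59600)z + 7569/59600)((59600/841)z**2 + (119200/841)z − 476800/841) + (0)
Last nonzero remainder: (59600/841)z**2 + (119200/841)z − 476800/841. Dividing through by 59600/841 gives the monic gcd z**2 + 2z − 8.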